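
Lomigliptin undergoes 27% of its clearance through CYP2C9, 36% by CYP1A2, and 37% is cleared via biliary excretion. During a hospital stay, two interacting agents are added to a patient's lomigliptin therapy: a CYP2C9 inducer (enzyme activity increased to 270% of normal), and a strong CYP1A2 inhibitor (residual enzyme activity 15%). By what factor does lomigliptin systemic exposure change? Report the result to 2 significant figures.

The CYP2C9 pathway (27% of clearance) is boosted to 2.7× activity: 0.27 × 2.7 = 0.729.
The CYP1A2 pathway (36% of clearance) is reduced to 0.15× activity: 0.36 × 0.15 = 0.054.
Non-CYP routes (37%) are unchanged.
New clearance relative to baseline: 0.729 + 0.054 + 0.37 = 1.153.
Systemic exposure ∝ 1/CL: fold-change = 1 / 1.153 = 0.87.

0.87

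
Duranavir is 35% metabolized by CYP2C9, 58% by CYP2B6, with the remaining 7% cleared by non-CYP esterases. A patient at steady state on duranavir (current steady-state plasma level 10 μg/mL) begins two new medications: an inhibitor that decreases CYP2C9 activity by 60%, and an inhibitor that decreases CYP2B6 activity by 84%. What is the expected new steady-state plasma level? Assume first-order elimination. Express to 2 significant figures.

33 μg/mL

The CYP2C9 pathway (35% of clearance) falls to 0.4× activity: 0.35 × 0.4 = 0.14.
The CYP2B6 pathway (58% of clearance) is reduced to 0.16× activity: 0.58 × 0.16 = 0.0928.
The remaining 7% of clearance is unaffected.
CL_new/CL_old = 0.14 + 0.0928 + 0.07 = 0.3028.
Dividing the baseline by the relative clearance: 10 / 0.3028 = 33 μg/mL.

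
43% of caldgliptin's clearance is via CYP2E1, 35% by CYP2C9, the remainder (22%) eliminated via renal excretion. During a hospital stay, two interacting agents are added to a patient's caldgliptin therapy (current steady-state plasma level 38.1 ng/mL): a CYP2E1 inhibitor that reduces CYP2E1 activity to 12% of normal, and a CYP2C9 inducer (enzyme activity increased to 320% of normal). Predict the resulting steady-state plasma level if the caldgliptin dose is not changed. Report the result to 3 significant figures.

CYP2E1: 0.43 × 0.12 = 0.0516
CYP2C9: 0.35 × 3.2 = 1.12
Other: 0.22 (unchanged)
Relative clearance = 0.0516 + 1.12 + 0.22 = 1.3916.
New steady-state plasma level = 38.1 / 1.3916 = 27.4 ng/mL (concentration scales inversely with clearance).

27.4 ng/mL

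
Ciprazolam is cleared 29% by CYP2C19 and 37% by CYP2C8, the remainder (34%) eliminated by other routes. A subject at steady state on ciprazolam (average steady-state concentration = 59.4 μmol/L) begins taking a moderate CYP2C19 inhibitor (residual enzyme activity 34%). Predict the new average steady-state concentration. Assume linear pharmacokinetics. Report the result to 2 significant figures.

The CYP2C19 pathway (29% of clearance) drops to 0.34× activity: 0.29 × 0.34 = 0.0986.
CYP2C8 (37%) and the residual 34% are unaffected.
CL_new/CL_old = 0.0986 + 0.37 + 0.34 = 0.8086.
With dosing unchanged, average steady-state concentration scales as 1/CL: 59.4 / 0.8086 = 73 μmol/L.

73 μmol/L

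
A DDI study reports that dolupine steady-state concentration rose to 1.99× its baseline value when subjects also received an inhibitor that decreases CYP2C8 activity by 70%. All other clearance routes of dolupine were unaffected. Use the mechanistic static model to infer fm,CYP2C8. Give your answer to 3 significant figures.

Write x for the fraction cleared via CYP2C8. The observed steady-state concentration change means clearance fell to 1/1.99 = 0.5025 of baseline.
Only the CYP2C8 route changed, so 0.5025 = x·0.3 + (1 − x), giving x = 0.711.

0.711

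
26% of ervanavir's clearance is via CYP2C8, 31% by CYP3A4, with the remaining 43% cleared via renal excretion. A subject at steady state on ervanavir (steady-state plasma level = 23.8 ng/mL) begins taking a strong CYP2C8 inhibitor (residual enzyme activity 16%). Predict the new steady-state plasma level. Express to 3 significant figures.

30.5 ng/mL

The CYP2C8 pathway (26% of clearance) falls to 0.16× activity: 0.26 × 0.16 = 0.0416.
CYP3A4 (31%) and the residual 43% are unaffected.
CL_new/CL_old = 0.0416 + 0.31 + 0.43 = 0.7816.
New steady-state plasma level = baseline ÷ relative clearance = 23.8 / 0.7816 = 30.5 ng/mL.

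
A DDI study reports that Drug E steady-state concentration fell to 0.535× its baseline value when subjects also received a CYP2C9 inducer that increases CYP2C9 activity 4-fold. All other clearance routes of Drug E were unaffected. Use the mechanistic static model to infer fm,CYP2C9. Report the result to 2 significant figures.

CL'/CL = 1 / 0.535 = 1.869
4·fm + (1 − fm) = 1.869
fm = (1.869 − 1) / (4 − 1) = 0.29

0.29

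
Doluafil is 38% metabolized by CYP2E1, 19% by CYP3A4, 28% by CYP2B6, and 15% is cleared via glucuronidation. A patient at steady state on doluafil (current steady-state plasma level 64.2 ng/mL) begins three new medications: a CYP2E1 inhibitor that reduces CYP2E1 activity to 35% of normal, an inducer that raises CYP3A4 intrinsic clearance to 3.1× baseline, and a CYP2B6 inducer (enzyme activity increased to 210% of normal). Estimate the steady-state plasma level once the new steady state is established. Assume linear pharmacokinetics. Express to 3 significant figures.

The CYP2E1 pathway (38% of clearance) drops to 0.35× activity: 0.38 × 0.35 = 0.133.
The CYP3A4 pathway (19% of clearance) increases to 3.1× activity: 0.19 × 3.1 = 0.589.
The CYP2B6 pathway (28% of clearance) rises to 2.1× activity: 0.28 × 2.1 = 0.588.
Non-CYP routes (15%) are unchanged.
CL_new/CL_old = 0.133 + 0.589 + 0.588 + 0.15 = 1.46.
Dividing the baseline by the relative clearance: 64.2 / 1.46 = 44.0 ng/mL.

44.0 ng/mL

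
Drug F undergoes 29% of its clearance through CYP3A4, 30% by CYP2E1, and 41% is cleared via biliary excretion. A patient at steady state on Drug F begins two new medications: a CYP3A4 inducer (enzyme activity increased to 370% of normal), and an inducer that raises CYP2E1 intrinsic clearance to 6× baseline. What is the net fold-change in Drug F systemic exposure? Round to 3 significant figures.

0.305

The CYP3A4 pathway (29% of clearance) rises to 3.7× activity: 0.29 × 3.7 = 1.073.
The CYP2E1 pathway (30% of clearance) increases to 6× activity: 0.3 × 6 = 1.8.
The remaining 41% of clearance is unaffected.
Relative clearance = 1.073 + 1.8 + 0.41 = 3.283.
Net systemic exposure ratio = 1 / 3.283 = 0.305.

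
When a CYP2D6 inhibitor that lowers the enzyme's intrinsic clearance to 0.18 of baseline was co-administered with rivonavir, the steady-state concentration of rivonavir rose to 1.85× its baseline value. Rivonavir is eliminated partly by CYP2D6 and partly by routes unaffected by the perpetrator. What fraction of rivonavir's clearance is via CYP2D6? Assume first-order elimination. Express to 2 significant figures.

Let fm be the CYP2D6 fraction. New clearance relative to baseline = fm × 0.18 + (1 − fm).
Steady-state concentration ratio = 1 / (new CL fraction), so new CL fraction = 1 / 1.85 = 0.5405.
fm × 0.18 + 1 − fm = 0.5405  ⇒  fm × (0.18 − 1) = −0.4595  ⇒  fm = 0.56.

0.56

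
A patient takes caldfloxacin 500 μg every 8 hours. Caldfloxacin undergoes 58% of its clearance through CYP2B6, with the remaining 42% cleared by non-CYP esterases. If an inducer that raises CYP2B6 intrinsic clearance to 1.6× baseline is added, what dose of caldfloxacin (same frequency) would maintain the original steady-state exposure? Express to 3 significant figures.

CYP2B6: 0.58 × 1.6 = 0.928
Other: 0.42 (unchanged)
CL_new/CL_old = 0.928 + 0.42 = 1.348.
Exposure is unchanged when dose changes in proportion to clearance. New dose = 500 μg × 1.348 = 674 μg.

674 μg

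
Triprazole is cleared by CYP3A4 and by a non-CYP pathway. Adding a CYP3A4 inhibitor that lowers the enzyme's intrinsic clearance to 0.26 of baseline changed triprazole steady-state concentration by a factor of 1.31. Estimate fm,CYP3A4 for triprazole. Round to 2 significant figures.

0.32

Write x for the fraction cleared via CYP3A4. The observed steady-state concentration change means clearance fell to 1/1.31 = 0.7634 of baseline.
Setting x·0.26 + (1 − x) = 0.7634 and solving: x = (0.7634 − 1)/(0.26 − 1) = 0.32.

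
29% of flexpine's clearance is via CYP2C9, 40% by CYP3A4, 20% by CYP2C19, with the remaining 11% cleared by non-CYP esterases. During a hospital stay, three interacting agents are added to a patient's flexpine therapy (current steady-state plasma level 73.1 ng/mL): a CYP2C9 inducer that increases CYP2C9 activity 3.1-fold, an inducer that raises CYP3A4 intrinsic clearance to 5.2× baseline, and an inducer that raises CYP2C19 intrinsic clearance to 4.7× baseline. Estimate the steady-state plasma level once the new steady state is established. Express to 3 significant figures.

18.1 ng/mL

The CYP2C9 pathway (29% of clearance) increases to 3.1× activity: 0.29 × 3.1 = 0.899.
The CYP3A4 pathway (40% of clearance) rises to 5.2× activity: 0.4 × 5.2 = 2.08.
The CYP2C19 pathway (20% of clearance) increases to 4.7× activity: 0.2 × 4.7 = 0.94.
Non-CYP routes (11%) are unchanged.
New clearance relative to baseline: 0.899 + 2.08 + 0.94 + 0.11 = 4.029.
Steady-state plasma level ∝ 1/CL: new value = 73.1 / 4.029 = 18.1 ng/mL.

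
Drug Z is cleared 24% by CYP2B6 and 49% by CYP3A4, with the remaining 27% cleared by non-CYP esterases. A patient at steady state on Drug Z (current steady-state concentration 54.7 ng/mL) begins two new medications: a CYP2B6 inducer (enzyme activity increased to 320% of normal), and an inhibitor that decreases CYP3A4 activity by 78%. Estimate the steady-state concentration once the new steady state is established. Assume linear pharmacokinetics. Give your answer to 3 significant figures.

CYP2B6: 0.24 × 3.2 = 0.768
CYP3A4: 0.49 × 0.22 = 0.1078
Other: 0.27 (unchanged)
New clearance relative to baseline: 0.768 + 0.1078 + 0.27 = 1.1458.
Dividing the baseline by the relative clearance: 54.7 / 1.1458 = 47.7 ng/mL.

47.7 ng/mL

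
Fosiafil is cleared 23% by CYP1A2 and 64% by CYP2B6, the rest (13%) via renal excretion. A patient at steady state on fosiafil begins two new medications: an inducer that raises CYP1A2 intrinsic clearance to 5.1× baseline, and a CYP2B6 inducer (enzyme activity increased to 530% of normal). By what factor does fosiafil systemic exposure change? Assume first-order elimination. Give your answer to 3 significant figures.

0.213

CYP1A2: 0.23 × 5.1 = 1.173
CYP2B6: 0.64 × 5.3 = 3.392
Other: 0.13 (unchanged)
Relative clearance = 1.173 + 3.392 + 0.13 = 4.695.
Net systemic exposure ratio = 1 / 4.695 = 0.213.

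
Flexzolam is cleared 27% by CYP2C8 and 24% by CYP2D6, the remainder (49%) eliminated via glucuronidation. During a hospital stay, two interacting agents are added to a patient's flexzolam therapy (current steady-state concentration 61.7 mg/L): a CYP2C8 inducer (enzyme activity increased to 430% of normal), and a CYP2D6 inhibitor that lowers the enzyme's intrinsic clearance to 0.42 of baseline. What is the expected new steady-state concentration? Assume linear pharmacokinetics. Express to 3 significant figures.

The CYP2C8 pathway (27% of clearance) increases to 4.3× activity: 0.27 × 4.3 = 1.161.
The CYP2D6 pathway (24% of clearance) falls to 0.42× activity: 0.24 × 0.42 = 0.1008.
The remaining 49% of clearance is unaffected.
CL_new/CL_old = 1.161 + 0.1008 + 0.49 = 1.7518.
Dividing the baseline by the relative clearance: 61.7 / 1.7518 = 35.2 mg/L.

35.2 mg/L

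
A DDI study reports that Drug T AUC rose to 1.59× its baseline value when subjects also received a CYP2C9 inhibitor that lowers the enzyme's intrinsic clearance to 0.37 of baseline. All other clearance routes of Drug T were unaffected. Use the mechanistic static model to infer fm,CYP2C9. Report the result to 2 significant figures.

0.59

CL'/CL = 1 / 1.59 = 0.6289
0.37·fm + (1 − fm) = 0.6289
fm = (0.6289 − 1) / (0.37 − 1) = 0.59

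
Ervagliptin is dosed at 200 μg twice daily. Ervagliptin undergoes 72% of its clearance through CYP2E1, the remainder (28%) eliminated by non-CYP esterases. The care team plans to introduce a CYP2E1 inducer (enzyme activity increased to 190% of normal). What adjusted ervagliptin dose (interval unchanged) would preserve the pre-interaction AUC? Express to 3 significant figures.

CYP2E1: 0.72 × 1.9 = 1.368
Other: 0.28 (unchanged)
CL_new/CL_old = 1.368 + 0.28 = 1.648.
Exposure is unchanged when dose changes in proportion to clearance. New dose = 200 μg × 1.648 = 330 μg.

330 μg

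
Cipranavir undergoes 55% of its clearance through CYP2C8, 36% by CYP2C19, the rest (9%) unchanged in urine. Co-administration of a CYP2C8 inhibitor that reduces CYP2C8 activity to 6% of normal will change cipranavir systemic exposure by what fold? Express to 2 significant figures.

CYP2C8: 0.55 × 0.06 = 0.033
CYP2C19: 0.36 (unchanged)
Other: 0.09 (unchanged)
New clearance relative to baseline: 0.033 + 0.36 + 0.09 = 0.483.
Systemic exposure ratio = CL_old/CL_new = 1 / 0.483 = 2.1.

2.1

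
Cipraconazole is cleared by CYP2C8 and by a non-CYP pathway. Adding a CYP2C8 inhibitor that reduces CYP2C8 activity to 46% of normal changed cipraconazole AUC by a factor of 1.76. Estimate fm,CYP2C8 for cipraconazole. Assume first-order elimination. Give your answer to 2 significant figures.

0.80

Call the CYP2C8 fraction fm. After the interaction, CL_new/CL_old = fm × 0.46 + (1 − fm).
AUC ratio = 1 / (new CL fraction), so new CL fraction = 1 / 1.76 = 0.5682.
fm × 0.46 + 1 − fm = 0.5682  ⇒  fm × (0.46 − 1) = −0.4318  ⇒  fm = 0.80.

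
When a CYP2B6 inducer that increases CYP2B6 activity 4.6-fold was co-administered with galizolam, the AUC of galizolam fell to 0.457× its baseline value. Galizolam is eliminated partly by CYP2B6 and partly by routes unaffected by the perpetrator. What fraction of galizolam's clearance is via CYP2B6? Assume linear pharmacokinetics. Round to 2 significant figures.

0.33

Call the CYP2B6 fraction fm. After the interaction, CL_new/CL_old = fm × 4.6 + (1 − fm).
AUC ratio = 1 / (new CL fraction), so new CL fraction = 1 / 0.457 = 2.188.
fm × 4.6 + 1 − fm = 2.188  ⇒  fm × (4.6 − 1) = 1.188  ⇒  fm = 0.33.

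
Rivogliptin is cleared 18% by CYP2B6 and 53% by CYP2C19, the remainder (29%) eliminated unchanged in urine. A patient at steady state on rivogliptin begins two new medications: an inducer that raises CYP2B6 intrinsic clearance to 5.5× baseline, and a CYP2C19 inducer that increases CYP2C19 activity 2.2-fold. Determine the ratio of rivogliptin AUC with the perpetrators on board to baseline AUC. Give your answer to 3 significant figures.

0.409

CYP2B6: 0.18 × 5.5 = 0.99
CYP2C19: 0.53 × 2.2 = 1.166
Other: 0.29 (unchanged)
CL_new/CL_old = 0.99 + 1.166 + 0.29 = 2.446.
AUC ∝ 1/CL: fold-change = 1 / 2.446 = 0.409.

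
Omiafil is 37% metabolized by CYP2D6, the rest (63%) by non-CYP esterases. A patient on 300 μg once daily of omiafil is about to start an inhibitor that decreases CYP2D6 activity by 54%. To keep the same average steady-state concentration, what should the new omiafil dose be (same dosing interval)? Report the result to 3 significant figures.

240 μg

The CYP2D6 pathway (37% of clearance) is reduced to 0.46× activity: 0.37 × 0.46 = 0.1702.
The remaining 63% of clearance is unaffected.
New clearance relative to baseline: 0.1702 + 0.63 = 0.8002.
To maintain the same steady-state level, dose must scale with clearance: new dose = 300 × 0.8002 = 240 μg.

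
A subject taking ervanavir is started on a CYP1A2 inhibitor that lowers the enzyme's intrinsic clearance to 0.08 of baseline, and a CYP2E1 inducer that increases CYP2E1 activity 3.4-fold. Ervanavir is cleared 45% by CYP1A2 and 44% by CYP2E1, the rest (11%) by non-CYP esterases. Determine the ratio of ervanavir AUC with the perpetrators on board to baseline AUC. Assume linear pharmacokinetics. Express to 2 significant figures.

The CYP1A2 pathway (45% of clearance) is reduced to 0.08× activity: 0.45 × 0.08 = 0.036.
The CYP2E1 pathway (44% of clearance) rises to 3.4× activity: 0.44 × 3.4 = 1.496.
The remaining 11% of clearance is unaffected.
Relative clearance = 0.036 + 1.496 + 0.11 = 1.642.
Because AUC varies inversely with clearance, the combined effect is 1 / 1.642 = 0.61.

0.61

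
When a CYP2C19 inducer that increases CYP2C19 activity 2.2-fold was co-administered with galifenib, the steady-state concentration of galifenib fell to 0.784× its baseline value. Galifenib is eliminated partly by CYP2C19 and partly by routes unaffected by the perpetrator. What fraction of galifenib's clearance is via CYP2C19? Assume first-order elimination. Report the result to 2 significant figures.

0.23

CL'/CL = 1 / 0.784 = 1.276
2.2·fm + (1 − fm) = 1.276
fm = (1.276 − 1) / (2.2 − 1) = 0.23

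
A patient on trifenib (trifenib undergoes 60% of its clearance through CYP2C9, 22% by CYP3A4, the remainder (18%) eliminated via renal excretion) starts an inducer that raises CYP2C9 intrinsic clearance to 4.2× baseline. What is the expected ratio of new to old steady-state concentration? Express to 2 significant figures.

0.34

CYP2C9: 0.6 × 4.2 = 2.52
CYP3A4: 0.22 (unchanged)
Other: 0.18 (unchanged)
Relative clearance = 2.52 + 0.22 + 0.18 = 2.92.
Steady-state concentration ratio = CL_old/CL_new = 1 / 2.92 = 0.34.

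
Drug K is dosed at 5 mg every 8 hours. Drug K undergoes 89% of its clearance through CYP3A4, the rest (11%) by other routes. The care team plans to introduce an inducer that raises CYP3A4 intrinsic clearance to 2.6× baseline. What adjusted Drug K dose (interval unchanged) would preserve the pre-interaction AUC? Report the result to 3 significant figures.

CYP3A4: 0.89 × 2.6 = 2.314
Other: 0.11 (unchanged)
New clearance relative to baseline: 2.314 + 0.11 = 2.424.
Css,avg = (dose rate)/CL, so holding Css fixed requires dose ∝ CL: 5 × 2.424 = 12.1 mg.

12.1 mg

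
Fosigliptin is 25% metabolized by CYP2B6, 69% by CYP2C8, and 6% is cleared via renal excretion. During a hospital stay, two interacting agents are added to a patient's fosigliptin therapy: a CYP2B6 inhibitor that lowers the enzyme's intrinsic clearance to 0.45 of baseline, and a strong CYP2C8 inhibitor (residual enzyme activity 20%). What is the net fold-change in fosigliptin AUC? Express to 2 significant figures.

CYP2B6: 0.25 × 0.45 = 0.1125
CYP2C8: 0.69 × 0.2 = 0.138
Other: 0.06 (unchanged)
CL_new/CL_old = 0.1125 + 0.138 + 0.06 = 0.3105.
Because AUC varies inversely with clearance, the combined effect is 1 / 0.3105 = 3.2.

3.2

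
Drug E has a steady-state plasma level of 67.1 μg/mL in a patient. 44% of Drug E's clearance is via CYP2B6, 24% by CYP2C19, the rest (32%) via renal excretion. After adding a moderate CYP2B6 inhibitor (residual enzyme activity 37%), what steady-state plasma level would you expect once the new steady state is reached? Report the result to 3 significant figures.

The CYP2B6 pathway (44% of clearance) is reduced to 0.37× activity: 0.44 × 0.37 = 0.1628.
CYP2C19 (24%) and the residual 32% are unaffected.
New clearance relative to baseline: 0.1628 + 0.24 + 0.32 = 0.7228.
Steady-state plasma level ∝ 1/CL, so new value = 67.1 / 0.7228 = 92.8 μg/mL.

92.8 μg/mL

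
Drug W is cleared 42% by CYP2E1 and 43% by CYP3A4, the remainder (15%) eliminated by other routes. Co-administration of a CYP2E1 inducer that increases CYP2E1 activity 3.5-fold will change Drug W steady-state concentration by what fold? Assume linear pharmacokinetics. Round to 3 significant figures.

CYP2E1: 0.42 × 3.5 = 1.47
CYP3A4: 0.43 (unchanged)
Other: 0.15 (unchanged)
CL_new/CL_old = 1.47 + 0.43 + 0.15 = 2.05.
Since steady-state concentration ∝ 1/CL, the ratio is 1 / 2.05 = 0.488.

0.488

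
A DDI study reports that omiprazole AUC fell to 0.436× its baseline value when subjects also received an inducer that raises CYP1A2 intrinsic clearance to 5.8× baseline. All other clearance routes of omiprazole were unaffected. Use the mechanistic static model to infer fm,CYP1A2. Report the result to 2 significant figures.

Write x for the fraction cleared via CYP1A2. The observed AUC change means clearance rose to 1/0.436 = 2.294 of baseline.
Setting x·5.8 + (1 − x) = 2.294 and solving: x = (2.294 − 1)/(5.8 − 1) = 0.27.

0.27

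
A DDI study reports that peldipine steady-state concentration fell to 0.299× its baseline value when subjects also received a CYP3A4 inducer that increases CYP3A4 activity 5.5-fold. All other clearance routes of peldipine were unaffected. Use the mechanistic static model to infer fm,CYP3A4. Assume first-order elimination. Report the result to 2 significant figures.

0.52

Let fm be the CYP3A4 fraction. New clearance relative to baseline = fm × 5.5 + (1 − fm).
Steady-state concentration ratio = 1 / (new CL fraction), so new CL fraction = 1 / 0.299 = 3.344.
fm × 5.5 + 1 − fm = 3.344  ⇒  fm × (5.5 − 1) = 2.344  ⇒  fm = 0.52.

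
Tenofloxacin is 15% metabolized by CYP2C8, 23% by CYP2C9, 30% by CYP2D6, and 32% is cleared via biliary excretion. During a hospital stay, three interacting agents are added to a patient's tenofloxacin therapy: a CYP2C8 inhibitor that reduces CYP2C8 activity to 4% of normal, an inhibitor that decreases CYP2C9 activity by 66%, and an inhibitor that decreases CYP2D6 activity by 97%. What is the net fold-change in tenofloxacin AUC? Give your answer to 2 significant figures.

CYP2C8: 0.15 × 0.04 = 0.006
CYP2C9: 0.23 × 0.34 = 0.0782
CYP2D6: 0.3 × 0.03 = 0.009
Other: 0.32 (unchanged)
New clearance relative to baseline: 0.006 + 0.0782 + 0.009 + 0.32 = 0.4132.
AUC ∝ 1/CL: fold-change = 1 / 0.4132 = 2.4.

2.4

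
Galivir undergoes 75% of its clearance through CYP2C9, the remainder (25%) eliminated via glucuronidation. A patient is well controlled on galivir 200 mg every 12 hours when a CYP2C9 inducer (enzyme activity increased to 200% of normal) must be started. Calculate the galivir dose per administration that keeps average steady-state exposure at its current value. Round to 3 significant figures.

CYP2C9: 0.75 × 2 = 1.5
Other: 0.25 (unchanged)
New clearance relative to baseline: 1.5 + 0.25 = 1.75.
Css,avg = (dose rate)/CL, so holding Css fixed requires dose ∝ CL: 200 × 1.75 = 350 mg.

350 mg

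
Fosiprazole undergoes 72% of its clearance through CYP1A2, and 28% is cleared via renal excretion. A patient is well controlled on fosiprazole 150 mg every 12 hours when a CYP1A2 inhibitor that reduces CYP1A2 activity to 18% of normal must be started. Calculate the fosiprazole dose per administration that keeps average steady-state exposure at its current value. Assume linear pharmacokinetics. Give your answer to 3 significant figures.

CYP1A2: 0.72 × 0.18 = 0.1296
Other: 0.28 (unchanged)
CL_new/CL_old = 0.1296 + 0.28 = 0.4096.
Exposure is unchanged when dose changes in proportion to clearance. New dose = 150 mg × 0.4096 = 61.4 mg.

61.4 mg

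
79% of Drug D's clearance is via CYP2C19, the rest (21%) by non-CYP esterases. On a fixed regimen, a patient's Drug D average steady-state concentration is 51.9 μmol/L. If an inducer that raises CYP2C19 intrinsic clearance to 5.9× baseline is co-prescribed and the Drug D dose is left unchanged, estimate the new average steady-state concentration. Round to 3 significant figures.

CYP2C19: 0.79 × 5.9 = 4.661
Other: 0.21 (unchanged)
CL_new/CL_old = 4.661 + 0.21 = 4.871.
Average steady-state concentration ∝ 1/CL, so new value = 51.9 / 4.871 = 10.7 μmol/L.

10.7 μmol/L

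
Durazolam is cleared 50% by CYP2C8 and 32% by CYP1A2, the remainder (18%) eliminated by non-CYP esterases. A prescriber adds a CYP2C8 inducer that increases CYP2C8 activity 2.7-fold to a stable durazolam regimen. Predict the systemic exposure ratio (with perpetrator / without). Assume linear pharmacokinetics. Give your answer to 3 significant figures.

The CYP2C8 pathway (50% of clearance) rises to 2.7× activity: 0.5 × 2.7 = 1.35.
CYP1A2 (32%) and the residual 18% are unaffected.
New clearance relative to baseline: 1.35 + 0.32 + 0.18 = 1.85.
Since systemic exposure ∝ 1/CL, the ratio is 1 / 1.85 = 0.541.

0.541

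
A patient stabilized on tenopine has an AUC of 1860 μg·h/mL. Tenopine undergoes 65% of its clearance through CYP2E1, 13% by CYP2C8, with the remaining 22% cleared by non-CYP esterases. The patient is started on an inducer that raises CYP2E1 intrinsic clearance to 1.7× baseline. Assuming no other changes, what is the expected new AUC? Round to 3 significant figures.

1.28 × 10³ μg·h/mL

The CYP2E1 pathway (65% of clearance) is boosted to 1.7× activity: 0.65 × 1.7 = 1.105.
CYP2C8 (13%) and the residual 22% are unaffected.
New clearance relative to baseline: 1.105 + 0.13 + 0.22 = 1.455.
AUC ∝ 1/CL, so new value = 1860 / 1.455 = 1.28 × 10³ μg·h/mL.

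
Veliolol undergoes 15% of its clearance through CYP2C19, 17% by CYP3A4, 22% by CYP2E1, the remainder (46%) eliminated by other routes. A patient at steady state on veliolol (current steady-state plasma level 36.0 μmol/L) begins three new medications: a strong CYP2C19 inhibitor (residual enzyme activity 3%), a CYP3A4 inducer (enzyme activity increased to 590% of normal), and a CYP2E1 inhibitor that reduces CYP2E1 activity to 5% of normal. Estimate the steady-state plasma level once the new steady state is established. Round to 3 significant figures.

The CYP2C19 pathway (15% of clearance) drops to 0.03× activity: 0.15 × 0.03 = 0.0045.
The CYP3A4 pathway (17% of clearance) increases to 5.9× activity: 0.17 × 5.9 = 1.003.
The CYP2E1 pathway (22% of clearance) is reduced to 0.05× activity: 0.22 × 0.05 = 0.011.
The remaining 46% of clearance is unaffected.
CL_new/CL_old = 0.0045 + 1.003 + 0.011 + 0.46 = 1.4785.
New steady-state plasma level = 36.0 / 1.4785 = 24.3 μmol/L (concentration scales inversely with clearance).

24.3 μmol/L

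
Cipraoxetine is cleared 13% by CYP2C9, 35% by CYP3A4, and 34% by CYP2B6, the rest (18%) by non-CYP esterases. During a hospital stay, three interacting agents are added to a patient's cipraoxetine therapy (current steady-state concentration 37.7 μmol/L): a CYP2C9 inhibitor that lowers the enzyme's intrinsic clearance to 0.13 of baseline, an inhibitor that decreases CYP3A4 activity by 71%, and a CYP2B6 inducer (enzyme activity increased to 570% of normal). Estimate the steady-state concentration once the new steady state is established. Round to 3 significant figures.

16.9 μmol/L

The CYP2C9 pathway (13% of clearance) drops to 0.13× activity: 0.13 × 0.13 = 0.0169.
The CYP3A4 pathway (35% of clearance) drops to 0.29× activity: 0.35 × 0.29 = 0.1015.
The CYP2B6 pathway (34% of clearance) rises to 5.7× activity: 0.34 × 5.7 = 1.938.
Non-CYP routes (18%) are unchanged.
CL_new/CL_old = 0.0169 + 0.1015 + 1.938 + 0.18 = 2.2364.
New steady-state concentration = 37.7 / 2.2364 = 16.9 μmol/L (concentration scales inversely with clearance).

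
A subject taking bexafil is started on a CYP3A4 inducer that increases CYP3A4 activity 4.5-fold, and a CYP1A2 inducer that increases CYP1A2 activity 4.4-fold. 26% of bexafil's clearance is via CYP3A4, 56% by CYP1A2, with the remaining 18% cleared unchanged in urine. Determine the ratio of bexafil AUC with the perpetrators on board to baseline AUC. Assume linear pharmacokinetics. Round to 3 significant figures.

The CYP3A4 pathway (26% of clearance) is boosted to 4.5× activity: 0.26 × 4.5 = 1.17.
The CYP1A2 pathway (56% of clearance) is boosted to 4.4× activity: 0.56 × 4.4 = 2.464.
The remaining 18% of clearance is unaffected.
CL_new/CL_old = 1.17 + 2.464 + 0.18 = 3.814.
AUC ∝ 1/CL: fold-change = 1 / 3.814 = 0.262.

0.262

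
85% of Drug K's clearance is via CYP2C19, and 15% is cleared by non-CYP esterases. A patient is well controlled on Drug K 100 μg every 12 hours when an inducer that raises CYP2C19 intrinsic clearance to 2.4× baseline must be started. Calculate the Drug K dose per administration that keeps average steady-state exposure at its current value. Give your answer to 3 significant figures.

219 μg

CYP2C19: 0.85 × 2.4 = 2.04
Other: 0.15 (unchanged)
New clearance relative to baseline: 2.04 + 0.15 = 2.19.
To maintain the same steady-state level, dose must scale with clearance: new dose = 100 × 2.19 = 219 μg.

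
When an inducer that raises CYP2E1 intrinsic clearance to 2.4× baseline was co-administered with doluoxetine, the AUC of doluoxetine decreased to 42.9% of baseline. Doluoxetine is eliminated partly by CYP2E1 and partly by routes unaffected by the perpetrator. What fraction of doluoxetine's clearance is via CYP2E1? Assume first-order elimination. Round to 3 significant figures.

0.951

Call the CYP2E1 fraction fm. After the interaction, CL_new/CL_old = fm × 2.4 + (1 − fm).
AUC ratio = 1 / (new CL fraction), so new CL fraction = 1 / 0.429 = 2.331.
fm × 2.4 + 1 − fm = 2.331  ⇒  fm × (2.4 − 1) = 1.331  ⇒  fm = 0.951.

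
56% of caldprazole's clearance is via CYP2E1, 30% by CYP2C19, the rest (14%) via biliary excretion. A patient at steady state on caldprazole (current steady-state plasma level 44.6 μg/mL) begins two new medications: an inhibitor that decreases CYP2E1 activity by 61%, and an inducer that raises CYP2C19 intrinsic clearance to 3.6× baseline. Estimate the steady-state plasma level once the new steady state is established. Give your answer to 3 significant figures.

31.0 μg/mL

The CYP2E1 pathway (56% of clearance) is reduced to 0.39× activity: 0.56 × 0.39 = 0.2184.
The CYP2C19 pathway (30% of clearance) is boosted to 3.6× activity: 0.3 × 3.6 = 1.08.
The remaining 14% of clearance is unaffected.
Relative clearance = 0.2184 + 1.08 + 0.14 = 1.4384.
New steady-state plasma level = 44.6 / 1.4384 = 31.0 μg/mL (concentration scales inversely with clearance).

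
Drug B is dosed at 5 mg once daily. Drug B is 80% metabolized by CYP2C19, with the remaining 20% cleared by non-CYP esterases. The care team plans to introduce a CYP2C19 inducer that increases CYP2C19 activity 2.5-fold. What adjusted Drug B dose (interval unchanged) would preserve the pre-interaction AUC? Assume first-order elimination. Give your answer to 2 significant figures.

11 mg

The CYP2C19 pathway (80% of clearance) rises to 2.5× activity: 0.8 × 2.5 = 2.
Non-CYP routes (20%) are unchanged.
New clearance relative to baseline: 2 + 0.2 = 2.2.
Exposure is unchanged when dose changes in proportion to clearance. New dose = 5 mg × 2.2 = 11 mg.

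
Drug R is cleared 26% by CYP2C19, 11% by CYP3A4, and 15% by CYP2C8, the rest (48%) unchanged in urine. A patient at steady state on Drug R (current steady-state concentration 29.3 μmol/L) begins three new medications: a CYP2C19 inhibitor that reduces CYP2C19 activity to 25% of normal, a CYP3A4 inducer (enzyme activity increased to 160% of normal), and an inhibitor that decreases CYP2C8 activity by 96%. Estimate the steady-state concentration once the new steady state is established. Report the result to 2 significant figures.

CYP2C19: 0.26 × 0.25 = 0.065
CYP3A4: 0.11 × 1.6 = 0.176
CYP2C8: 0.15 × 0.04 = 0.006
Other: 0.48 (unchanged)
New clearance relative to baseline: 0.065 + 0.176 + 0.006 + 0.48 = 0.727.
Steady-state concentration ∝ 1/CL: new value = 29.3 / 0.727 = 40 μmol/L.

40 μmol/L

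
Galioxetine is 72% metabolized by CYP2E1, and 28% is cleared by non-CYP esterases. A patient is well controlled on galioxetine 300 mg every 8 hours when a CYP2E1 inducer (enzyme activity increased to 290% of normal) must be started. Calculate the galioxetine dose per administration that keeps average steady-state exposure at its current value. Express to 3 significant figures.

710 mg

The CYP2E1 pathway (72% of clearance) is boosted to 2.9× activity: 0.72 × 2.9 = 2.088.
Non-CYP routes (28%) are unchanged.
Relative clearance = 2.088 + 0.28 = 2.368.
To maintain the same steady-state level, dose must scale with clearance: new dose = 300 × 2.368 = 710 mg.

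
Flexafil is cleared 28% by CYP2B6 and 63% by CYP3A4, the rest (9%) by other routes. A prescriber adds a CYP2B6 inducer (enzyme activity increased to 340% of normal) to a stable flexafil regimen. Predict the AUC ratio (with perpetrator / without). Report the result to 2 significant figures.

0.60

The CYP2B6 pathway (28% of clearance) rises to 3.4× activity: 0.28 × 3.4 = 0.952.
CYP3A4 (63%) and the residual 9% are unaffected.
New clearance relative to baseline: 0.952 + 0.63 + 0.09 = 1.672.
AUC ratio = CL_old/CL_new = 1 / 1.672 = 0.60.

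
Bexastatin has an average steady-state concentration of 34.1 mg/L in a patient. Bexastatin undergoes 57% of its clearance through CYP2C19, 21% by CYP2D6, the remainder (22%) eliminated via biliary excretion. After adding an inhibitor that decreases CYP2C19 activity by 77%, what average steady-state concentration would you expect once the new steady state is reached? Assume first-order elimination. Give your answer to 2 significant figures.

61 mg/L

CYP2C19: 0.57 × 0.23 = 0.1311
CYP2D6: 0.21 (unchanged)
Other: 0.22 (unchanged)
Relative clearance = 0.1311 + 0.21 + 0.22 = 0.5611.
Average steady-state concentration ∝ 1/CL, so new value = 34.1 / 0.5611 = 61 mg/L.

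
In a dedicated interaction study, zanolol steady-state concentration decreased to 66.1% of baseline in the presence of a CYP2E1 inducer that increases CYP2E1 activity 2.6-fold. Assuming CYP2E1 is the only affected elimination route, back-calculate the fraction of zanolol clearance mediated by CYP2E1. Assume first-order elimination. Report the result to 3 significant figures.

0.321

Let x = fm,CYP2E1. Because steady-state concentration ∝ 1/CL, relative clearance rose to 1/0.661 = 1.513.
Only the CYP2E1 route changed, so 1.513 = x·2.6 + (1 − x), giving x = 0.321.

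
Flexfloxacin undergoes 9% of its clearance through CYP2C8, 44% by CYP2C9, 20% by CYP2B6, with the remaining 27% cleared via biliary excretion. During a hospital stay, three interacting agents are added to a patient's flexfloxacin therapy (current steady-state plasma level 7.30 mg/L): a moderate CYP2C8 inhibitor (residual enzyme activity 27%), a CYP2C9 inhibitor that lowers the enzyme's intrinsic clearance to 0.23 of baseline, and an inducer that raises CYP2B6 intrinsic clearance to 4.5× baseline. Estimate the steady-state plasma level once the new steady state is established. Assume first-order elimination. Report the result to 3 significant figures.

5.63 mg/L

CYP2C8: 0.09 × 0.27 = 0.0243
CYP2C9: 0.44 × 0.23 = 0.1012
CYP2B6: 0.2 × 4.5 = 0.9
Other: 0.27 (unchanged)
CL_new/CL_old = 0.0243 + 0.1012 + 0.9 + 0.27 = 1.2955.
Steady-state plasma level ∝ 1/CL: new value = 7.30 / 1.2955 = 5.63 mg/L.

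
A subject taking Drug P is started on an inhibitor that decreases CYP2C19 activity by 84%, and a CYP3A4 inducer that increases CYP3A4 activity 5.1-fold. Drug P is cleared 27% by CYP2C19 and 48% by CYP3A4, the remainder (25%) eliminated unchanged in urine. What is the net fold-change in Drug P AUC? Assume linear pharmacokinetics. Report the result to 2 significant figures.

CYP2C19: 0.27 × 0.16 = 0.0432
CYP3A4: 0.48 × 5.1 = 2.448
Other: 0.25 (unchanged)
Relative clearance = 0.0432 + 2.448 + 0.25 = 2.7412.
Because AUC varies inversely with clearance, the combined effect is 1 / 2.7412 = 0.36.

0.36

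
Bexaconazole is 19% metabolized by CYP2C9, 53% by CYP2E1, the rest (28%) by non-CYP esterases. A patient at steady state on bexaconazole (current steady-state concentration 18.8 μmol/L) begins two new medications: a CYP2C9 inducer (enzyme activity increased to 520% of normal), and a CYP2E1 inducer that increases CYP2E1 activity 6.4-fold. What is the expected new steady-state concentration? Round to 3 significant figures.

CYP2C9: 0.19 × 5.2 = 0.988
CYP2E1: 0.53 × 6.4 = 3.392
Other: 0.28 (unchanged)
New clearance relative to baseline: 0.988 + 3.392 + 0.28 = 4.66.
New steady-state concentration = 18.8 / 4.66 = 4.03 μmol/L (concentration scales inversely with clearance).

4.03 μmol/L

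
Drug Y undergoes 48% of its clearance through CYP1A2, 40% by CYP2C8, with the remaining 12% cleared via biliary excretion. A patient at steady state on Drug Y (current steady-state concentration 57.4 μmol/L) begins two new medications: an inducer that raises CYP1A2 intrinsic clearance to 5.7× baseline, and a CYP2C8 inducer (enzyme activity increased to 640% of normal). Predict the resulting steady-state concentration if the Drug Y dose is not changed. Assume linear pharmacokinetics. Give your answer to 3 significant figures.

The CYP1A2 pathway (48% of clearance) rises to 5.7× activity: 0.48 × 5.7 = 2.736.
The CYP2C8 pathway (40% of clearance) increases to 6.4× activity: 0.4 × 6.4 = 2.56.
The remaining 12% of clearance is unaffected.
CL_new/CL_old = 2.736 + 2.56 + 0.12 = 5.416.
New steady-state concentration = 57.4 / 5.416 = 10.6 μmol/L (concentration scales inversely with clearance).

10.6 μmol/L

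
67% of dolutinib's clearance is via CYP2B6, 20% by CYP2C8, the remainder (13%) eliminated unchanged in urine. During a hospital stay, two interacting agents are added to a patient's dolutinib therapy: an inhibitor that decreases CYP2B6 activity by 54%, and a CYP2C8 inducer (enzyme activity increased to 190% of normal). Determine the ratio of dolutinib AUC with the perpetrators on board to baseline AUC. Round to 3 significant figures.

The CYP2B6 pathway (67% of clearance) drops to 0.46× activity: 0.67 × 0.46 = 0.3082.
The CYP2C8 pathway (20% of clearance) increases to 1.9× activity: 0.2 × 1.9 = 0.38.
The remaining 13% of clearance is unaffected.
New clearance relative to baseline: 0.3082 + 0.38 + 0.13 = 0.8182.
Net AUC ratio = 1 / 0.8182 = 1.22.

1.22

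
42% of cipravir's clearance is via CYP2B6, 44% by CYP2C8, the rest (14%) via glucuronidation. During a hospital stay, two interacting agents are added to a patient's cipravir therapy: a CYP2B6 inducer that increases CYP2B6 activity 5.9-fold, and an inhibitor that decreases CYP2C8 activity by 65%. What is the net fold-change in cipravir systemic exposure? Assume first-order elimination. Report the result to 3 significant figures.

The CYP2B6 pathway (42% of clearance) rises to 5.9× activity: 0.42 × 5.9 = 2.478.
The CYP2C8 pathway (44% of clearance) falls to 0.35× activity: 0.44 × 0.35 = 0.154.
The remaining 14% of clearance is unaffected.
New clearance relative to baseline: 2.478 + 0.154 + 0.14 = 2.772.
Net systemic exposure ratio = 1 / 2.772 = 0.361.

0.361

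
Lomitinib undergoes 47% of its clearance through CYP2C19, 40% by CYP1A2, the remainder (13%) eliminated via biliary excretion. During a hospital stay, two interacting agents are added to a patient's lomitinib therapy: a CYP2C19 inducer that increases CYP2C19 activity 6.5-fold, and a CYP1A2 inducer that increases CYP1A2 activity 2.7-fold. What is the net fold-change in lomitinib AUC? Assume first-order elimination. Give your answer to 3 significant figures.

0.234

CYP2C19: 0.47 × 6.5 = 3.055
CYP1A2: 0.4 × 2.7 = 1.08
Other: 0.13 (unchanged)
New clearance relative to baseline: 3.055 + 1.08 + 0.13 = 4.265.
Net AUC ratio = 1 / 4.265 = 0.234.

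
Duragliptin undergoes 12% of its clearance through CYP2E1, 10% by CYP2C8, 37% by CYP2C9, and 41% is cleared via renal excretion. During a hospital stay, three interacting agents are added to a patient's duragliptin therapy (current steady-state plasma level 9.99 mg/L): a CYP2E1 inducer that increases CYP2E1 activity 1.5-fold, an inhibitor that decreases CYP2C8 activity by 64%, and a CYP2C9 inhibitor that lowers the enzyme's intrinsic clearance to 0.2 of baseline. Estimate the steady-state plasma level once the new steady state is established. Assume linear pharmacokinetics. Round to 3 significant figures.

The CYP2E1 pathway (12% of clearance) increases to 1.5× activity: 0.12 × 1.5 = 0.18.
The CYP2C8 pathway (10% of clearance) drops to 0.36× activity: 0.1 × 0.36 = 0.036.
The CYP2C9 pathway (37% of clearance) drops to 0.2× activity: 0.37 × 0.2 = 0.074.
Non-CYP routes (41%) are unchanged.
Relative clearance = 0.18 + 0.036 + 0.074 + 0.41 = 0.7.
Dividing the baseline by the relative clearance: 9.99 / 0.7 = 14.3 mg/L.

14.3 mg/L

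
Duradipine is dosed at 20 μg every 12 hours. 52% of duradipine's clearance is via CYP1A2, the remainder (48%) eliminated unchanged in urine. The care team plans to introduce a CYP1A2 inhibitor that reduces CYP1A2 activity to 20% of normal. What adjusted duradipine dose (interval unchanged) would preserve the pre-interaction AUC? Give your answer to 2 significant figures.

The CYP1A2 pathway (52% of clearance) drops to 0.2× activity: 0.52 × 0.2 = 0.104.
Non-CYP routes (48%) are unchanged.
CL_new/CL_old = 0.104 + 0.48 = 0.584.
Css,avg = (dose rate)/CL, so holding Css fixed requires dose ∝ CL: 20 × 0.584 = 12 μg.

12 μg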